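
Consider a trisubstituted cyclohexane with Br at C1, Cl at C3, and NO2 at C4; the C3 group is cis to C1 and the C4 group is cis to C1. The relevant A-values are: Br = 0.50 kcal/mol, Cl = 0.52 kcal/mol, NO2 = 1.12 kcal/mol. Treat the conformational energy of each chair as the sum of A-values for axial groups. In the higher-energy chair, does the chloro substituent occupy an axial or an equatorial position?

equatorial

Chair I (bromo axial, chloro axial, nitro equatorial): E = 1.02 kcal/mol.
Chair II (bromo equatorial, chloro equatorial, nitro axial): E = 1.12 kcal/mol.
Chair II is the less stable (higher-energy) conformer, and in that chair the chloro group is equatorial.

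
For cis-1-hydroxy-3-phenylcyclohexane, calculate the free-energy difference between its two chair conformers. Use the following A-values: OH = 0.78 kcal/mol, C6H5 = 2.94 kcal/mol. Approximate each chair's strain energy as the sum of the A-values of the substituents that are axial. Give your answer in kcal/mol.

C1 and C3 have the same parity, so for the cis isomer the two substituents are e,e in one chair and a,a in the other.
Chair I (hydroxyl axial, phenyl axial): E = 3.72 kcal/mol.
Chair II (hydroxyl equatorial, phenyl equatorial): E = 0.00 kcal/mol.
ΔE = 3.72 − 0.00 = 3.72 kcal/mol; chair II is more stable.

3.72 kcal/mol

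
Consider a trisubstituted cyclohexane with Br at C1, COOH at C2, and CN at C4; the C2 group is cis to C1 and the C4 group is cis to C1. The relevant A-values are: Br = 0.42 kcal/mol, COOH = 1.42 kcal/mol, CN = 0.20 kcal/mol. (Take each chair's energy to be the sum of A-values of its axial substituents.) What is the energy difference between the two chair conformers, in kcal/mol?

1.20 kcal/mol

Chair I (bromo axial, carboxyl equatorial, cyano equatorial): E = 0.42 kcal/mol.
Chair II (bromo equatorial, carboxyl axial, cyano axial): E = 1.62 kcal/mol.
ΔE = 1.62 − 0.42 = 1.20 kcal/mol; chair I is more stable.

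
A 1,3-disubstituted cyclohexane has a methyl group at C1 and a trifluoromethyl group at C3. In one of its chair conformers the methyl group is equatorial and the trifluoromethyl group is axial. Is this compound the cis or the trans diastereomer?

C1 and C3 have the same parity, so their axial bonds point in the same direction.
With same-parity carbons, two substituents on the same face are both axial or both equatorial; opposite faces give one of each.
Here the groups are equatorial/axial → opposite face → trans.

trans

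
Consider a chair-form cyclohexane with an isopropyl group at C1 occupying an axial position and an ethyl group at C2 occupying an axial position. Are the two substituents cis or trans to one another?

trans

C1 and C2 have opposite parity, so their axial bonds point in opposite directions.
With opposite-parity carbons, two substituents on the same face are one axial and one equatorial; opposite faces give both axial or both equatorial.
Here the groups are axial/axial → opposite face → trans.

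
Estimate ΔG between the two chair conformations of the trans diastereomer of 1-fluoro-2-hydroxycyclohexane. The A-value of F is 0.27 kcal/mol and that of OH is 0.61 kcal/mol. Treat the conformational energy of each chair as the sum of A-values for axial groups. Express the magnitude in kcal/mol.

0.88 kcal/mol

C1 and C2 have opposite parity, so for the trans isomer the two substituents are e,e in one chair and a,a in the other.
Chair I (fluoro axial, hydroxyl axial): E = 0.88 kcal/mol.
Chair II (fluoro equatorial, hydroxyl equatorial): E = 0.00 kcal/mol.
ΔE = 0.88 − 0.00 = 0.88 kcal/mol; chair II is more stable.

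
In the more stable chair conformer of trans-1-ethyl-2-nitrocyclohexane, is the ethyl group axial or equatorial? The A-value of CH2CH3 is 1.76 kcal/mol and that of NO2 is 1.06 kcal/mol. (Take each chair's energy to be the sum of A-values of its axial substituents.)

C1 and C2 have opposite parity, so for the trans isomer the two substituents are e,e in one chair and a,a in the other.
Chair I (ethyl axial, nitro axial): E = 2.82 kcal/mol.
Chair II (ethyl equatorial, nitro equatorial): E = 0.00 kcal/mol.
Chair II is the more stable (lower-energy) conformer, and in that chair the ethyl group is equatorial.

equatorial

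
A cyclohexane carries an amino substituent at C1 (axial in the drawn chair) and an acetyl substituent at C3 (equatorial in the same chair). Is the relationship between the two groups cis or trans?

trans

C1 and C3 have the same parity, so their axial bonds point in the same direction.
With same-parity carbons, two substituents on the same face are both axial or both equatorial; opposite faces give one of each.
Here the groups are axial/equatorial → opposite face → trans.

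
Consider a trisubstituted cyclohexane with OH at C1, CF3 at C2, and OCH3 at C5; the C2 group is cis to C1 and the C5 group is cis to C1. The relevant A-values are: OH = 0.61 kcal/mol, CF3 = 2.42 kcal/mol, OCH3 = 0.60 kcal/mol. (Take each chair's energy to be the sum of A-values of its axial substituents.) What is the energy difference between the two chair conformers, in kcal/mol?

1.21 kcal/mol

Chair I (hydroxyl axial, trifluoromethyl equatorial, methoxy axial): E = 1.21 kcal/mol.
Chair II (hydroxyl equatorial, trifluoromethyl axial, methoxy equatorial): E = 2.42 kcal/mol.
ΔE = 2.42 − 1.21 = 1.21 kcal/mol; chair I is more stable.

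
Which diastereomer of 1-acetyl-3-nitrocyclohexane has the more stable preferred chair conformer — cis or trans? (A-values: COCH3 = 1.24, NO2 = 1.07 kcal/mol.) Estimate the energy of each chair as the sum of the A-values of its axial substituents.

cis

At 1,3 positions (parity same): cis → (e,e or a,a); trans → (a,e or e,a).
Best chair for cis: E = 0.00 kcal/mol; best chair for trans: E = 1.07 kcal/mol.
The cis isomer is lower by 1.07 kcal/mol.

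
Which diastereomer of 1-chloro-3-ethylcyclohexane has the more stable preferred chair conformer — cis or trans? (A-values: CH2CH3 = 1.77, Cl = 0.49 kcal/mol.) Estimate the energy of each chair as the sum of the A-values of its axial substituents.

cis

At 1,3 positions (parity same): cis → (e,e or a,a); trans → (a,e or e,a).
Best chair for cis: E = 0.00 kcal/mol; best chair for trans: E = 0.49 kcal/mol.
The cis isomer is lower by 0.49 kcal/mol.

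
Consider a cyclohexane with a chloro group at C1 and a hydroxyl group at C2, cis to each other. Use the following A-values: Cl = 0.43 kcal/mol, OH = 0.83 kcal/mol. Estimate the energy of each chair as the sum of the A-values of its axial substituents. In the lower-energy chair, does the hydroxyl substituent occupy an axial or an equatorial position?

C1 and C2 have opposite parity, so for the cis isomer the two substituents are one axial and one equatorial in each chair.
Chair I (chloro axial, hydroxyl equatorial): E = 0.43 kcal/mol.
Chair II (chloro equatorial, hydroxyl axial): E = 0.83 kcal/mol.
Chair I is the more stable (lower-energy) conformer, and in that chair the hydroxyl group is equatorial.

equatorial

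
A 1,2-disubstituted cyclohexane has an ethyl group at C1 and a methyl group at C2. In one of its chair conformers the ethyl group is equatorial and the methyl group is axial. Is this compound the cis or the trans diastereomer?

cis

C1 and C2 have opposite parity, so their axial bonds point in opposite directions.
With opposite-parity carbons, two substituents on the same face are one axial and one equatorial; opposite faces give both axial or both equatorial.
Here the groups are equatorial/axial → same face → cis.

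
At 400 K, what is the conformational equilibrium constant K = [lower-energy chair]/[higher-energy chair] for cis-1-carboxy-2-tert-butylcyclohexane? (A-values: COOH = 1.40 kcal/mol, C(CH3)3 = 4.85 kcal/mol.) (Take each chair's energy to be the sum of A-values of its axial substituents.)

C1 and C2 have opposite parity, so for the cis isomer the two substituents are one axial and one equatorial in each chair.
Chair I (carboxyl axial, tert-butyl equatorial): E = 1.40 kcal/mol; chair II (carboxyl equatorial, tert-butyl axial): E = 4.85 kcal/mol.
ΔG = 3.45 kcal/mol between the two chairs.
K = exp(ΔG/RT) with R = 1.987×10⁻³ kcal mol⁻¹ K⁻¹ and T = 400 K gives K ≈ 76.8.

K ≈ 76.8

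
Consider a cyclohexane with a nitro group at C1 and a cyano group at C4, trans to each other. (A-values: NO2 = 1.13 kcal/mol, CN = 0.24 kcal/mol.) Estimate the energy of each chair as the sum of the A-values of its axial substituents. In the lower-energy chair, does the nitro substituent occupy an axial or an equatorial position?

C1 and C4 have opposite parity, so for the trans isomer the two substituents are e,e in one chair and a,a in the other.
Chair I (nitro axial, cyano axial): E = 1.37 kcal/mol.
Chair II (nitro equatorial, cyano equatorial): E = 0.00 kcal/mol.
Chair II is the more stable (lower-energy) conformer, and in that chair the nitro group is equatorial.

equatorial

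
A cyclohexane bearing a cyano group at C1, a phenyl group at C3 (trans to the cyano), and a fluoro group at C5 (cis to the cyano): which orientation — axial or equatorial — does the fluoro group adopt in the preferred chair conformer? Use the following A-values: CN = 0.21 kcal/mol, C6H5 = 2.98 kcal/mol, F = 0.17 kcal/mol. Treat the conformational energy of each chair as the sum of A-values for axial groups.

axial

Chair I (cyano axial, phenyl equatorial, fluoro axial): E = 0.38 kcal/mol.
Chair II (cyano equatorial, phenyl axial, fluoro equatorial): E = 2.98 kcal/mol.
Chair I is the more stable (lower-energy) conformer, and in that chair the fluoro group is axial.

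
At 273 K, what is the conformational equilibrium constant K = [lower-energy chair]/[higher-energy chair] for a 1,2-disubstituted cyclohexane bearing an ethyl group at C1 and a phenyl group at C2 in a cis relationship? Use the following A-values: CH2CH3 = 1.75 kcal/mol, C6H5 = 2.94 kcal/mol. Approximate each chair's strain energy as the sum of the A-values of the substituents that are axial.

K ≈ 8.97

C1 and C2 have opposite parity, so for the cis isomer the two substituents are one axial and one equatorial in each chair.
Chair I (ethyl axial, phenyl equatorial): E = 1.75 kcal/mol; chair II (ethyl equatorial, phenyl axial): E = 2.94 kcal/mol.
ΔG = 1.19 kcal/mol between the two chairs.
K = exp(ΔG/RT) with R = 1.987×10⁻³ kcal mol⁻¹ K⁻¹ and T = 273 K gives K ≈ 8.97.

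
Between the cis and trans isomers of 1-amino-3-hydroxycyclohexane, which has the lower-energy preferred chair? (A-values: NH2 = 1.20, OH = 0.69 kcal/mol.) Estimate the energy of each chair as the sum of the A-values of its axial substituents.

At 1,3 positions (parity same): cis → (e,e or a,a); trans → (a,e or e,a).
Best chair for cis: E = 0.00 kcal/mol; best chair for trans: E = 0.69 kcal/mol.
The cis isomer is lower by 0.69 kcal/mol.

cis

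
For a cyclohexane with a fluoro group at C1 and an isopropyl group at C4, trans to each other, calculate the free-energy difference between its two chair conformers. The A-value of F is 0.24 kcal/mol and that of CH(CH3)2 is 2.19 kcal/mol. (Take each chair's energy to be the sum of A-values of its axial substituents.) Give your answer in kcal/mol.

C1 and C4 have opposite parity, so for the trans isomer the two substituents are e,e in one chair and a,a in the other.
Chair I (fluoro axial, isopropyl axial): E = 2.43 kcal/mol.
Chair II (fluoro equatorial, isopropyl equatorial): E = 0.00 kcal/mol.
ΔE = 2.43 − 0.00 = 2.43 kcal/mol; chair II is more stable.

2.43 kcal/mol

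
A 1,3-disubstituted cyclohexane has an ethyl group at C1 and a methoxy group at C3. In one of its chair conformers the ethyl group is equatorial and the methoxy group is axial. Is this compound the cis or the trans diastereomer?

C1 and C3 have the same parity, so their axial bonds point in the same direction.
With same-parity carbons, two substituents on the same face are both axial or both equatorial; opposite faces give one of each.
Here the groups are equatorial/axial → opposite face → trans.

trans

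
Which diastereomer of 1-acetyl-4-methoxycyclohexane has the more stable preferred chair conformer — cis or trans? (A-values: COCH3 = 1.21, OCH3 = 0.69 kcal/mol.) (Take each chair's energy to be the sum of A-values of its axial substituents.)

trans

At 1,4 positions (parity opposite): cis → (a,e or e,a); trans → (e,e or a,a).
Best chair for cis: E = 0.69 kcal/mol; best chair for trans: E = 0.00 kcal/mol.
The trans isomer is lower by 0.69 kcal/mol.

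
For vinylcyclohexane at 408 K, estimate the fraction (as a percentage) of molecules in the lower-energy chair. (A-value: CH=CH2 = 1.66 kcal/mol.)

One chair has the vinyl group axial (E = 1.66 kcal/mol) and the other has it equatorial (E = 0).
ΔG = 1.66 kcal/mol between the two chairs.
K = exp(ΔG/RT) with R = 1.987×10⁻³ kcal mol⁻¹ K⁻¹ and T = 408 K gives K ≈ 7.75.
Fraction in the lower-energy chair = K/(K+1) = 88.6%.

88.6%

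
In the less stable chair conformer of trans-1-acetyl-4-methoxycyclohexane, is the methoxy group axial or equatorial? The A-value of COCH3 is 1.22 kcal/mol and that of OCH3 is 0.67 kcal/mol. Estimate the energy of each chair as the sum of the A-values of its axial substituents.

axial

C1 and C4 have opposite parity, so for the trans isomer the two substituents are e,e in one chair and a,a in the other.
Chair I (acetyl axial, methoxy axial): E = 1.89 kcal/mol.
Chair II (acetyl equatorial, methoxy equatorial): E = 0.00 kcal/mol.
Chair I is the less stable (higher-energy) conformer, and in that chair the methoxy group is axial.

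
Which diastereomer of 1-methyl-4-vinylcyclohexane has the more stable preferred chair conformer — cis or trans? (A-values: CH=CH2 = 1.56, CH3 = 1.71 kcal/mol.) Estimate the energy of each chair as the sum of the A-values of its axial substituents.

trans

At 1,4 positions (parity opposite): cis → (a,e or e,a); trans → (e,e or a,a).
Best chair for cis: E = 1.56 kcal/mol; best chair for trans: E = 0.00 kcal/mol.
The trans isomer is lower by 1.56 kcal/mol.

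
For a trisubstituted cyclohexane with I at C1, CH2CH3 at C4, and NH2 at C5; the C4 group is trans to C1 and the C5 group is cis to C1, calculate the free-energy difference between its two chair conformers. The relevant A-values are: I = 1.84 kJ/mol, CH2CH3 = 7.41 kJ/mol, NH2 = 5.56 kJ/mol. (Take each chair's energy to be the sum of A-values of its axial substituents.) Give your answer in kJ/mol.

Chair I (iodo axial, ethyl axial, amino axial): E = 14.81 kJ/mol.
Chair II (iodo equatorial, ethyl equatorial, amino equatorial): E = 0.00 kJ/mol.
ΔE = 14.81 − 0.00 = 14.81 kJ/mol; chair II is more stable.

14.81 kJ/mol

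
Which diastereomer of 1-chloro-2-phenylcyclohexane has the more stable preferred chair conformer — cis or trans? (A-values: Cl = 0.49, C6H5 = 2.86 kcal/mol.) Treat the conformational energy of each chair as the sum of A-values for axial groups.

At 1,2 positions (parity opposite): cis → (a,e or e,a); trans → (e,e or a,a).
Best chair for cis: E = 0.49 kcal/mol; best chair for trans: E = 0.00 kcal/mol.
The trans isomer is lower by 0.49 kcal/mol.

trans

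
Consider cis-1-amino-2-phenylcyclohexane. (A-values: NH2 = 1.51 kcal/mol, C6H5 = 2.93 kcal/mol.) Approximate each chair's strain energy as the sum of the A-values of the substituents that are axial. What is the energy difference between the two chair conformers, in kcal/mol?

C1 and C2 have opposite parity, so for the cis isomer the two substituents are one axial and one equatorial in each chair.
Chair I (amino axial, phenyl equatorial): E = 1.51 kcal/mol.
Chair II (amino equatorial, phenyl axial): E = 2.93 kcal/mol.
ΔE = 2.93 − 1.51 = 1.42 kcal/mol; chair I is more stable.

1.42 kcal/mol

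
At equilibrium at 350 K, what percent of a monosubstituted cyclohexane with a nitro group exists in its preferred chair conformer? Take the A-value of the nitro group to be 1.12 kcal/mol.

One chair has the nitro group axial (E = 1.12 kcal/mol) and the other has it equatorial (E = 0).
ΔG = 1.12 kcal/mol between the two chairs.
K = exp(ΔG/RT) with R = 1.987×10⁻³ kcal mol⁻¹ K⁻¹ and T = 350 K gives K ≈ 5.01.
Fraction in the lower-energy chair = K/(K+1) = 83.3%.

83.3%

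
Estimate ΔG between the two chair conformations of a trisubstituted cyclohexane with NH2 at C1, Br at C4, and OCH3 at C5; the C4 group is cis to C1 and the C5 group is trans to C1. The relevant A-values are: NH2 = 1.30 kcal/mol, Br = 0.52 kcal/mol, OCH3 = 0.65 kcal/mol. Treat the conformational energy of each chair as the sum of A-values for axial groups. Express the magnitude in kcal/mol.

0.13 kcal/mol

Chair I (amino axial, bromo equatorial, methoxy equatorial): E = 1.30 kcal/mol.
Chair II (amino equatorial, bromo axial, methoxy axial): E = 1.17 kcal/mol.
ΔE = 1.30 − 1.17 = 0.13 kcal/mol; chair II is more stable.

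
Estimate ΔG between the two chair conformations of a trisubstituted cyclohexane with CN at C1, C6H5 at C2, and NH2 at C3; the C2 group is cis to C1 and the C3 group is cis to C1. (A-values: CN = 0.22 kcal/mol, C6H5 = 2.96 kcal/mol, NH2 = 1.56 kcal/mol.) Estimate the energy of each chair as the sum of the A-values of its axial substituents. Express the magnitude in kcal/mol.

Chair I (cyano axial, phenyl equatorial, amino axial): E = 1.78 kcal/mol.
Chair II (cyano equatorial, phenyl axial, amino equatorial): E = 2.96 kcal/mol.
ΔE = 2.96 − 1.78 = 1.18 kcal/mol; chair I is more stable.

1.18 kcal/mol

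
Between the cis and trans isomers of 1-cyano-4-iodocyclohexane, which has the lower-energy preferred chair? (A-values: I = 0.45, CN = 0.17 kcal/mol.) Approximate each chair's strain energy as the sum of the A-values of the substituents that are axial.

trans

At 1,4 positions (parity opposite): cis → (a,e or e,a); trans → (e,e or a,a).
Best chair for cis: E = 0.17 kcal/mol; best chair for trans: E = 0.00 kcal/mol.
The trans isomer is lower by 0.17 kcal/mol.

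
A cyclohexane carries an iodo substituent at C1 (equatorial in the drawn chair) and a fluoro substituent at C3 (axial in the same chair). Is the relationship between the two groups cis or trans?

trans

C1 and C3 have the same parity, so their axial bonds point in the same direction.
With same-parity carbons, two substituents on the same face are both axial or both equatorial; opposite faces give one of each.
Here the groups are equatorial/axial → opposite face → trans.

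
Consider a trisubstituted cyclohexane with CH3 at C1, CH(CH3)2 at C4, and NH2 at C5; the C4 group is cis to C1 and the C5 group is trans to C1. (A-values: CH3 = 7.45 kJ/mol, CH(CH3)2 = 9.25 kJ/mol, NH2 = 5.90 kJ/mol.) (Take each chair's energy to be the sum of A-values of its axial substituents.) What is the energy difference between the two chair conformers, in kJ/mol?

Chair I (methyl axial, isopropyl equatorial, amino equatorial): E = 7.45 kJ/mol.
Chair II (methyl equatorial, isopropyl axial, amino axial): E = 15.15 kJ/mol.
ΔE = 15.15 − 7.45 = 7.70 kJ/mol; chair I is more stable.

7.70 kJ/mol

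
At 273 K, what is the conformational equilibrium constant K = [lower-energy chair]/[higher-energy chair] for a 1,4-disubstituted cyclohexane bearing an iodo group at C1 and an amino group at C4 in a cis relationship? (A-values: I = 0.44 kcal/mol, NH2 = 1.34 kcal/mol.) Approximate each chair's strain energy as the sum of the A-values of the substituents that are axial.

K ≈ 5.25

C1 and C4 have opposite parity, so for the cis isomer the two substituents are one axial and one equatorial in each chair.
Chair I (iodo axial, amino equatorial): E = 0.44 kcal/mol; chair II (iodo equatorial, amino axial): E = 1.34 kcal/mol.
ΔG = 0.90 kcal/mol between the two chairs.
K = exp(ΔG/RT) with R = 1.987×10⁻³ kcal mol⁻¹ K⁻¹ and T = 273 K gives K ≈ 5.25.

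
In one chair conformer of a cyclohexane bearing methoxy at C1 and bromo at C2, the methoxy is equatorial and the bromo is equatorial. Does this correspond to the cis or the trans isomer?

C1 and C2 have opposite parity, so their axial bonds point in opposite directions.
With opposite-parity carbons, two substituents on the same face are one axial and one equatorial; opposite faces give both axial or both equatorial.
Here the groups are equatorial/equatorial → opposite face → trans.

trans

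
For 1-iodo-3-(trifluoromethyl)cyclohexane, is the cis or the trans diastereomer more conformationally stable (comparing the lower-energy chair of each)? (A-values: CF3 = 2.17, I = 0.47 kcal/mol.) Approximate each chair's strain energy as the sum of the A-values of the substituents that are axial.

cis

At 1,3 positions (parity same): cis → (e,e or a,a); trans → (a,e or e,a).
Best chair for cis: E = 0.00 kcal/mol; best chair for trans: E = 0.47 kcal/mol.
The cis isomer is lower by 0.47 kcal/mol.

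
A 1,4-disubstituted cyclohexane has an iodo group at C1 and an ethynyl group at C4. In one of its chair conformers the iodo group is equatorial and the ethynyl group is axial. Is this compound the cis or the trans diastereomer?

C1 and C4 have opposite parity, so their axial bonds point in opposite directions.
With opposite-parity carbons, two substituents on the same face are one axial and one equatorial; opposite faces give both axial or both equatorial.
Here the groups are equatorial/axial → same face → cis.

cis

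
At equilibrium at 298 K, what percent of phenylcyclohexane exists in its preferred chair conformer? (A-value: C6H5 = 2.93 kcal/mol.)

One chair has the phenyl group axial (E = 2.93 kcal/mol) and the other has it equatorial (E = 0).
ΔG = 2.93 kcal/mol between the two chairs.
K = exp(ΔG/RT) with R = 1.987×10⁻³ kcal mol⁻¹ K⁻¹ and T = 298 K gives K ≈ 141.
Fraction in the lower-energy chair = K/(K+1) = 99.3%.

99.3%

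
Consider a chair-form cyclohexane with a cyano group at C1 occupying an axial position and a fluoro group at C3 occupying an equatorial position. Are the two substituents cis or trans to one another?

C1 and C3 have the same parity, so their axial bonds point in the same direction.
With same-parity carbons, two substituents on the same face are both axial or both equatorial; opposite faces give one of each.
Here the groups are axial/equatorial → opposite face → trans.

trans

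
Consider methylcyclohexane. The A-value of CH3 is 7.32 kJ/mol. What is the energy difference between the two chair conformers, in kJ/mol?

7.32 kJ/mol

A monosubstituted cyclohexane has one chair with the methyl group axial (E = A = 7.32 kJ/mol) and one with it equatorial (E = 0).
ΔE = 7.32 − 0 = 7.32 kJ/mol.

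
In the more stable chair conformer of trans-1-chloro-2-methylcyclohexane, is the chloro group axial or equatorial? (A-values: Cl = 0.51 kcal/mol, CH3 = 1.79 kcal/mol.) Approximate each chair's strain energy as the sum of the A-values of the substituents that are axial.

equatorial

C1 and C2 have opposite parity, so for the trans isomer the two substituents are e,e in one chair and a,a in the other.
Chair I (chloro axial, methyl axial): E = 2.30 kcal/mol.
Chair II (chloro equatorial, methyl equatorial): E = 0.00 kcal/mol.
Chair II is the more stable (lower-energy) conformer, and in that chair the chloro group is equatorial.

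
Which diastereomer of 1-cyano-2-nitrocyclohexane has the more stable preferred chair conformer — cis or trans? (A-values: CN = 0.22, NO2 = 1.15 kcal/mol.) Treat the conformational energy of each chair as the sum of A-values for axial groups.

At 1,2 positions (parity opposite): cis → (a,e or e,a); trans → (e,e or a,a).
Best chair for cis: E = 0.22 kcal/mol; best chair for trans: E = 0.00 kcal/mol.
The trans isomer is lower by 0.22 kcal/mol.

trans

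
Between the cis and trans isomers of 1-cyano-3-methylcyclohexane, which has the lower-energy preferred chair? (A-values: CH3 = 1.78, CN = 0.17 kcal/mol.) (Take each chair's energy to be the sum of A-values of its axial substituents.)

cis

At 1,3 positions (parity same): cis → (e,e or a,a); trans → (a,e or e,a).
Best chair for cis: E = 0.00 kcal/mol; best chair for trans: E = 0.17 kcal/mol.
The cis isomer is lower by 0.17 kcal/mol.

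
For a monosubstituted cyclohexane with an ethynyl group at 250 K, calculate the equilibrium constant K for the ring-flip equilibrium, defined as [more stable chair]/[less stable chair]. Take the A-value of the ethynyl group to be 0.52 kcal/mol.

One chair has the ethynyl group axial (E = 0.52 kcal/mol) and the other has it equatorial (E = 0).
ΔG = 0.52 kcal/mol between the two chairs.
K = exp(ΔG/RT) with R = 1.987×10⁻³ kcal mol⁻¹ K⁻¹ and T = 250 K gives K ≈ 2.85.

K ≈ 2.85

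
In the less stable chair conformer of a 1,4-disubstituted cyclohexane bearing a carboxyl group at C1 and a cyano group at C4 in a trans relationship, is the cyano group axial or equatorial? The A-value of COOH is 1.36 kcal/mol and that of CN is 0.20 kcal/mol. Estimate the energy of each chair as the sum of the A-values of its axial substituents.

axial

C1 and C4 have opposite parity, so for the trans isomer the two substituents are e,e in one chair and a,a in the other.
Chair I (carboxyl axial, cyano axial): E = 1.56 kcal/mol.
Chair II (carboxyl equatorial, cyano equatorial): E = 0.00 kcal/mol.
Chair I is the less stable (higher-energy) conformer, and in that chair the cyano group is axial.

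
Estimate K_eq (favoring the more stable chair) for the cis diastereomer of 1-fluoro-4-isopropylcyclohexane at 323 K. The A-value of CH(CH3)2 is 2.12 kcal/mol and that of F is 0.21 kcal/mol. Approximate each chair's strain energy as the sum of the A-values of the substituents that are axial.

K ≈ 19.6

C1 and C4 have opposite parity, so for the cis isomer the two substituents are one axial and one equatorial in each chair.
Chair I (isopropyl axial, fluoro equatorial): E = 2.12 kcal/mol; chair II (isopropyl equatorial, fluoro axial): E = 0.21 kcal/mol.
ΔG = 1.91 kcal/mol between the two chairs.
K = exp(ΔG/RT) with R = 1.987×10⁻³ kcal mol⁻¹ K⁻¹ and T = 323 K gives K ≈ 19.6.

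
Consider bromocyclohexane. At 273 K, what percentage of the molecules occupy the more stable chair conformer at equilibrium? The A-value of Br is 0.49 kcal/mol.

One chair has the bromo group axial (E = 0.49 kcal/mol) and the other has it equatorial (E = 0).
ΔG = 0.49 kcal/mol between the two chairs.
K = exp(ΔG/RT) with R = 1.987×10⁻³ kcal mol⁻¹ K⁻¹ and T = 273 K gives K ≈ 2.47.
Fraction in the lower-energy chair = K/(K+1) = 71.2%.

71.2%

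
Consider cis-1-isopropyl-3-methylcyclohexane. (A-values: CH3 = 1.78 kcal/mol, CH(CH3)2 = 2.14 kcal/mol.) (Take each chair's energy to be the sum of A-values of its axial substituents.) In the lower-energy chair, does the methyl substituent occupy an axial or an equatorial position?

C1 and C3 have the same parity, so for the cis isomer the two substituents are e,e in one chair and a,a in the other.
Chair I (methyl axial, isopropyl axial): E = 3.92 kcal/mol.
Chair II (methyl equatorial, isopropyl equatorial): E = 0.00 kcal/mol.
Chair II is the more stable (lower-energy) conformer, and in that chair the methyl group is equatorial.

equatorial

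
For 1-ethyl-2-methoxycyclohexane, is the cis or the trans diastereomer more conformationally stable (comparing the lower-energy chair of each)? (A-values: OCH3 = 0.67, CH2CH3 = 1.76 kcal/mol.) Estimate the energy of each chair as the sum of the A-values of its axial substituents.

At 1,2 positions (parity opposite): cis → (a,e or e,a); trans → (e,e or a,a).
Best chair for cis: E = 0.67 kcal/mol; best chair for trans: E = 0.00 kcal/mol.
The trans isomer is lower by 0.67 kcal/mol.

trans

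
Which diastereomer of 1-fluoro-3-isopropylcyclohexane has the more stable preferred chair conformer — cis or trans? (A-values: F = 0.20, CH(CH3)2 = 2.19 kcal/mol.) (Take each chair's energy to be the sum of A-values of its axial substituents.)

At 1,3 positions (parity same): cis → (e,e or a,a); trans → (a,e or e,a).
Best chair for cis: E = 0.00 kcal/mol; best chair for trans: E = 0.20 kcal/mol.
The cis isomer is lower by 0.20 kcal/mol.

cis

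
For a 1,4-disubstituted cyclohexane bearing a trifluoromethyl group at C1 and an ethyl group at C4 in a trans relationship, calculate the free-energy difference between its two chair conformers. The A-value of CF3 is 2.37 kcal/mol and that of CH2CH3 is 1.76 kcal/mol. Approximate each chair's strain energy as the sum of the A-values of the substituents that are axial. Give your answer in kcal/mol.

C1 and C4 have opposite parity, so for the trans isomer the two substituents are e,e in one chair and a,a in the other.
Chair I (trifluoromethyl axial, ethyl axial): E = 4.13 kcal/mol.
Chair II (trifluoromethyl equatorial, ethyl equatorial): E = 0.00 kcal/mol.
ΔE = 4.13 − 0.00 = 4.13 kcal/mol; chair II is more stable.

4.13 kcal/mol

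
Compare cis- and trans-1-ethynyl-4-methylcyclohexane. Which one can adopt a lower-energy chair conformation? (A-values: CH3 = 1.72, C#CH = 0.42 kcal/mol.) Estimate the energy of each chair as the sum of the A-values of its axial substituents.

trans

At 1,4 positions (parity opposite): cis → (a,e or e,a); trans → (e,e or a,a).
Best chair for cis: E = 0.42 kcal/mol; best chair for trans: E = 0.00 kcal/mol.
The trans isomer is lower by 0.42 kcal/mol.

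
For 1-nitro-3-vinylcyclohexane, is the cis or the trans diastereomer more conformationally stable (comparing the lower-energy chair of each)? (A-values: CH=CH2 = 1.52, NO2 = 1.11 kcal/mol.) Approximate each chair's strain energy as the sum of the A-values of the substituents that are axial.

cis

At 1,3 positions (parity same): cis → (e,e or a,a); trans → (a,e or e,a).
Best chair for cis: E = 0.00 kcal/mol; best chair for trans: E = 1.11 kcal/mol.
The cis isomer is lower by 1.11 kcal/mol.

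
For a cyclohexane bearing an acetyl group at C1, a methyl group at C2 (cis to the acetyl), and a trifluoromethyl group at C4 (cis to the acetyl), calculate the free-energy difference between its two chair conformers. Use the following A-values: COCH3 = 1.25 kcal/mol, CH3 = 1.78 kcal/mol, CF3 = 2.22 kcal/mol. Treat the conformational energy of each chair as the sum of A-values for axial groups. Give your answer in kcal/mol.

2.75 kcal/mol

Chair I (acetyl axial, methyl equatorial, trifluoromethyl equatorial): E = 1.25 kcal/mol.
Chair II (acetyl equatorial, methyl axial, trifluoromethyl axial): E = 4.00 kcal/mol.
ΔE = 4.00 − 1.25 = 2.75 kcal/mol; chair I is more stable.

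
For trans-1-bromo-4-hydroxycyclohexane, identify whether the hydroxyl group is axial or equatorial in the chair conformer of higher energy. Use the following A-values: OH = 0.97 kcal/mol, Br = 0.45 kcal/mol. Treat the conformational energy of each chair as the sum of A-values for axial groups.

C1 and C4 have opposite parity, so for the trans isomer the two substituents are e,e in one chair and a,a in the other.
Chair I (hydroxyl axial, bromo axial): E = 1.42 kcal/mol.
Chair II (hydroxyl equatorial, bromo equatorial): E = 0.00 kcal/mol.
Chair I is the less stable (higher-energy) conformer, and in that chair the hydroxyl group is axial.

axial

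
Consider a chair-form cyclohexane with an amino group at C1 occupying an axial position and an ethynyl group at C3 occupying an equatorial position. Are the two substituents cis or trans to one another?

trans

C1 and C3 have the same parity, so their axial bonds point in the same direction.
With same-parity carbons, two substituents on the same face are both axial or both equatorial; opposite faces give one of each.
Here the groups are axial/equatorial → opposite face → trans.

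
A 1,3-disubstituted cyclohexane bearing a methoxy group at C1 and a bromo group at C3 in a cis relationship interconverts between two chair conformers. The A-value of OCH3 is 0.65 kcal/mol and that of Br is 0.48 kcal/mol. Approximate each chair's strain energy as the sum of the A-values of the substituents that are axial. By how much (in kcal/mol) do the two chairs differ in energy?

C1 and C3 have the same parity, so for the cis isomer the two substituents are e,e in one chair and a,a in the other.
Chair I (methoxy axial, bromo axial): E = 1.13 kcal/mol.
Chair II (methoxy equatorial, bromo equatorial): E = 0.00 kcal/mol.
ΔE = 1.13 − 0.00 = 1.13 kcal/mol; chair II is more stable.

1.13 kcal/mol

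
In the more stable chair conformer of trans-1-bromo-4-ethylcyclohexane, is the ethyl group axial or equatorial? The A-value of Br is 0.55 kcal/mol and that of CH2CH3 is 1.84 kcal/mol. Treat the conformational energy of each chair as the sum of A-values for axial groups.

equatorial

C1 and C4 have opposite parity, so for the trans isomer the two substituents are e,e in one chair and a,a in the other.
Chair I (bromo axial, ethyl axial): E = 2.39 kcal/mol.
Chair II (bromo equatorial, ethyl equatorial): E = 0.00 kcal/mol.
Chair II is the more stable (lower-energy) conformer, and in that chair the ethyl group is equatorial.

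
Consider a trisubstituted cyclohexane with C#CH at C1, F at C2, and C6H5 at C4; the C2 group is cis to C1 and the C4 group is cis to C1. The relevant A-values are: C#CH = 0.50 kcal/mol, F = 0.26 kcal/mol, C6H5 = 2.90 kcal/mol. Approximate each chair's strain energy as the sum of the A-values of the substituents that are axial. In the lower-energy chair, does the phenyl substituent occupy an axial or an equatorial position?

equatorial

Chair I (ethynyl axial, fluoro equatorial, phenyl equatorial): E = 0.50 kcal/mol.
Chair II (ethynyl equatorial, fluoro axial, phenyl axial): E = 3.16 kcal/mol.
Chair I is the more stable (lower-energy) conformer, and in that chair the phenyl group is equatorial.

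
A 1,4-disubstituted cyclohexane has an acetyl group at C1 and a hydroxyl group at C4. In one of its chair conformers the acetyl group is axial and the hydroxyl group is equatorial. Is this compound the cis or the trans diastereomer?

cis

C1 and C4 have opposite parity, so their axial bonds point in opposite directions.
With opposite-parity carbons, two substituents on the same face are one axial and one equatorial; opposite faces give both axial or both equatorial.
Here the groups are axial/equatorial → same face → cis.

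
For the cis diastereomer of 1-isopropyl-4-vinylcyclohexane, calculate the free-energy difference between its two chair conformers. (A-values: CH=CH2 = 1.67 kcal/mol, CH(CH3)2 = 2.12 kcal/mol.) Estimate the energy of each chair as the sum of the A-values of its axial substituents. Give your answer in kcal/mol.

0.45 kcal/mol

C1 and C4 have opposite parity, so for the cis isomer the two substituents are one axial and one equatorial in each chair.
Chair I (vinyl axial, isopropyl equatorial): E = 1.67 kcal/mol.
Chair II (vinyl equatorial, isopropyl axial): E = 2.12 kcal/mol.
ΔE = 2.12 − 1.67 = 0.45 kcal/mol; chair I is more stable.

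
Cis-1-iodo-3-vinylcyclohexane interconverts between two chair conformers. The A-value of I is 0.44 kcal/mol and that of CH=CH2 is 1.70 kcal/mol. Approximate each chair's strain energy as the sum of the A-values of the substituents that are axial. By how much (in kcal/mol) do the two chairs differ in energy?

C1 and C3 have the same parity, so for the cis isomer the two substituents are e,e in one chair and a,a in the other.
Chair I (iodo axial, vinyl axial): E = 2.14 kcal/mol.
Chair II (iodo equatorial, vinyl equatorial): E = 0.00 kcal/mol.
ΔE = 2.14 − 0.00 = 2.14 kcal/mol; chair II is more stable.

2.14 kcal/mol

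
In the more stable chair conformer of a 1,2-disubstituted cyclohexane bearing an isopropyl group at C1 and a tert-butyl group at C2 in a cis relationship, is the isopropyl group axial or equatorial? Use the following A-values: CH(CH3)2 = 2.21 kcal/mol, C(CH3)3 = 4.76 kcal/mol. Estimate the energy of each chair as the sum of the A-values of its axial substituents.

C1 and C2 have opposite parity, so for the cis isomer the two substituents are one axial and one equatorial in each chair.
Chair I (isopropyl axial, tert-butyl equatorial): E = 2.21 kcal/mol.
Chair II (isopropyl equatorial, tert-butyl axial): E = 4.76 kcal/mol.
Chair I is the more stable (lower-energy) conformer, and in that chair the isopropyl group is axial.

axial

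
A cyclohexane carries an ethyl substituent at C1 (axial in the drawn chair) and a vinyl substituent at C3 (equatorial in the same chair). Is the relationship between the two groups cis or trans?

C1 and C3 have the same parity, so their axial bonds point in the same direction.
With same-parity carbons, two substituents on the same face are both axial or both equatorial; opposite faces give one of each.
Here the groups are axial/equatorial → opposite face → trans.

trans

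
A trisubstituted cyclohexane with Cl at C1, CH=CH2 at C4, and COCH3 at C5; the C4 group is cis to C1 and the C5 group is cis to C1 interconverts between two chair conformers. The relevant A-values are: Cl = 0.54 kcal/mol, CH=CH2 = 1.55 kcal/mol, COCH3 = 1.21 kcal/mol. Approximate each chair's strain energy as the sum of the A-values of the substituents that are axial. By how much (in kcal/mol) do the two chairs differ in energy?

0.20 kcal/mol

Chair I (chloro axial, vinyl equatorial, acetyl axial): E = 1.75 kcal/mol.
Chair II (chloro equatorial, vinyl axial, acetyl equatorial): E = 1.55 kcal/mol.
ΔE = 1.75 − 1.55 = 0.20 kcal/mol; chair II is more stable.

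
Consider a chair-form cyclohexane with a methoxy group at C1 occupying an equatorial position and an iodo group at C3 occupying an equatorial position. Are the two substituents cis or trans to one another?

C1 and C3 have the same parity, so their axial bonds point in the same direction.
With same-parity carbons, two substituents on the same face are both axial or both equatorial; opposite faces give one of each.
Here the groups are equatorial/equatorial → same face → cis.

cis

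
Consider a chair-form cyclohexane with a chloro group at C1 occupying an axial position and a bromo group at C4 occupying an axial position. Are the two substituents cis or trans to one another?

C1 and C4 have opposite parity, so their axial bonds point in opposite directions.
With opposite-parity carbons, two substituents on the same face are one axial and one equatorial; opposite faces give both axial or both equatorial.
Here the groups are axial/axial → opposite face → trans.

trans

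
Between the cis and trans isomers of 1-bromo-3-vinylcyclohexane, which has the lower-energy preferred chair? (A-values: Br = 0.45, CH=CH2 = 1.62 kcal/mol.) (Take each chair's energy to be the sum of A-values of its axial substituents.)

At 1,3 positions (parity same): cis → (e,e or a,a); trans → (a,e or e,a).
Best chair for cis: E = 0.00 kcal/mol; best chair for trans: E = 0.45 kcal/mol.
The cis isomer is lower by 0.45 kcal/mol.

cis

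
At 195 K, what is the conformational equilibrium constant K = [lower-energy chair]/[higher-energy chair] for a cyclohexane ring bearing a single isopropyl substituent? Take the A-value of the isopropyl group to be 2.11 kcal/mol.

K ≈ 232

One chair has the isopropyl group axial (E = 2.11 kcal/mol) and the other has it equatorial (E = 0).
ΔG = 2.11 kcal/mol between the two chairs.
K = exp(ΔG/RT) with R = 1.987×10⁻³ kcal mol⁻¹ K⁻¹ and T = 195 K gives K ≈ 232.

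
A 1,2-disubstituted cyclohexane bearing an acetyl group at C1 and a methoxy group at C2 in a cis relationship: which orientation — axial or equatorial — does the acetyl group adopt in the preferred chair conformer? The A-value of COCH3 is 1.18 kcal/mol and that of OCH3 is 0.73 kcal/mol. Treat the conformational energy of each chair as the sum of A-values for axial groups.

C1 and C2 have opposite parity, so for the cis isomer the two substituents are one axial and one equatorial in each chair.
Chair I (acetyl axial, methoxy equatorial): E = 1.18 kcal/mol.
Chair II (acetyl equatorial, methoxy axial): E = 0.73 kcal/mol.
Chair II is the more stable (lower-energy) conformer, and in that chair the acetyl group is equatorial.

equatorial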